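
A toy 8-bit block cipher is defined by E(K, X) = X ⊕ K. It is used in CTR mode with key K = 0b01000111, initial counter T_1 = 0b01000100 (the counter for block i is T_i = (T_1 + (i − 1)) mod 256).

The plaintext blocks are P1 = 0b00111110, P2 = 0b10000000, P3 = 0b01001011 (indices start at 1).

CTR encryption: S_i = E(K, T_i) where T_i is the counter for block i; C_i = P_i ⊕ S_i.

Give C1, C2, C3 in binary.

C1 = 0b00111101, C2 = 0b10000010, C3 = 0b01001010

C1: T = 0b01000100, S = E(K, T) = 0b00000011; 0b00111110 ⊕ 0b00000011 = 0b00111101.
C2: T = 0b01000101, S = E(K, T) = 0b00000010; 0b10000000 ⊕ 0b00000010 = 0b10000010.
C3: T = 0b01000110, S = E(K, T) = 0b00000001; 0b01001011 ⊕ 0b00000001 = 0b01001010.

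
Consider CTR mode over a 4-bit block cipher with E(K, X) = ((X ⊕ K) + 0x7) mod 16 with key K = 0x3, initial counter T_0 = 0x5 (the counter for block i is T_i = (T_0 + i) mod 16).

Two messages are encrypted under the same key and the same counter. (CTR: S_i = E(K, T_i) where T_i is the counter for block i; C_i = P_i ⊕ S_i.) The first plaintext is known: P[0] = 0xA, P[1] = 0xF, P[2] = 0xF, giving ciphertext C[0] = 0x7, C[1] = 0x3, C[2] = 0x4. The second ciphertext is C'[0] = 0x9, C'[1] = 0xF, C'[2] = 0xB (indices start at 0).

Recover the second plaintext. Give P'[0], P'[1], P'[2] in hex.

In CTR with a reused counter, both messages share the same keystream S_i, so C_i ⊕ C'_i = P_i ⊕ P'_i and thus P'_i = P_i ⊕ C_i ⊕ C'_i.
P'[0]: 0xA ⊕ 0x7 ⊕ 0x9 = 0x4.
P'[1]: 0xF ⊕ 0x3 ⊕ 0xF = 0x3.
P'[2]: 0xF ⊕ 0x4 ⊕ 0xB = 0x0.

P'[0] = 0x4, P'[1] = 0x3, P'[2] = 0x0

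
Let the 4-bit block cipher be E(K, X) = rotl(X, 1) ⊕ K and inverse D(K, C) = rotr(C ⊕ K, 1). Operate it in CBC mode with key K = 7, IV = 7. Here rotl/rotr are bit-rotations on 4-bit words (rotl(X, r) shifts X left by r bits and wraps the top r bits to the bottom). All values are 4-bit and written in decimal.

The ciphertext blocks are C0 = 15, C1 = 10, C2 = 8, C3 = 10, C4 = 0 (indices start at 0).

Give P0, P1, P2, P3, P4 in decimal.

CBC decryption: P_i = D(K, C_i) ⊕ C_{i−1}, with C_{−1} = IV.
P0: D(K, 15) = 4; 4 ⊕ 7 = 3.
P1: D(K, 10) = 14; 14 ⊕ 15 = 1.
P2: D(K, 8) = 15; 15 ⊕ 10 = 5.
P3: D(K, 10) = 14; 14 ⊕ 8 = 6.
P4: D(K, 0) = 11; 11 ⊕ 10 = 1.

P0 = 3, P1 = 1, P2 = 5, P3 = 6, P4 = 1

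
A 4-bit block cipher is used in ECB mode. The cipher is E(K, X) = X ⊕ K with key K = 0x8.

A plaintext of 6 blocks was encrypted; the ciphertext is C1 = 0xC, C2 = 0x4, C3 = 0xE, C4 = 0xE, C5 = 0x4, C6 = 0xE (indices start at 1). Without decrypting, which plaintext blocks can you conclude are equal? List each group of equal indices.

ECB encrypts each block independently with the same key, so equal ciphertext blocks imply equal plaintext blocks.
C2 = C5 = 0x4, so P2 = P5.
C3 = C4 = C6 = 0xE, so P3 = P4 = P6.

P2 = P5; P3 = P4 = P6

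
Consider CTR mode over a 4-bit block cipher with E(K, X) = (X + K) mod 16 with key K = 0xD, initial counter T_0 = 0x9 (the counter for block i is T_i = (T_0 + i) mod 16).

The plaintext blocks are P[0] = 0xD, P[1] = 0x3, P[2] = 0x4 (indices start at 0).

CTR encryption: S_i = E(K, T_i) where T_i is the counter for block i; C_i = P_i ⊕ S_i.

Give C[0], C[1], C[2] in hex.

C[0] = 0xB, C[1] = 0x4, C[2] = 0xC

C[0]: T = 0x9, S = E(K, T) = 0x6; 0xD ⊕ 0x6 = 0xB.
C[1]: T = 0xA, S = E(K, T) = 0x7; 0x3 ⊕ 0x7 = 0x4.
C[2]: T = 0xB, S = E(K, T) = 0x8; 0x4 ⊕ 0x8 = 0xC.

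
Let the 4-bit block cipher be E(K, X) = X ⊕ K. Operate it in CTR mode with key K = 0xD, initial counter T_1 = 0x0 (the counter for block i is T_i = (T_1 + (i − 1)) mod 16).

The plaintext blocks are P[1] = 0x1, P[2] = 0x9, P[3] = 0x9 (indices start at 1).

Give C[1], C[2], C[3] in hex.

CTR encryption: S_i = E(K, T_i) where T_i is the counter for block i; C_i = P_i ⊕ S_i.
C[1]: T = 0x0, S = E(K, T) = 0xD; 0x1 ⊕ 0xD = 0xC.
C[2]: T = 0x1, S = E(K, T) = 0xC; 0x9 ⊕ 0xC = 0x5.
C[3]: T = 0x2, S = E(K, T) = 0xF; 0x9 ⊕ 0xF = 0x6.

C[1] = 0xC, C[2] = 0x5, C[3] = 0x6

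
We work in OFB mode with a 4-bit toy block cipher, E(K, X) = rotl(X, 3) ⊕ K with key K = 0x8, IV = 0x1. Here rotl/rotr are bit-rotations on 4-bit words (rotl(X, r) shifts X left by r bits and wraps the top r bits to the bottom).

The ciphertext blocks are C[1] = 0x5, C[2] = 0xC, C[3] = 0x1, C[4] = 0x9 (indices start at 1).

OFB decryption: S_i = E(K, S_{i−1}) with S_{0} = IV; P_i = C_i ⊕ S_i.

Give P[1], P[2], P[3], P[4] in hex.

P[1] = 0x5, P[2] = 0x4, P[3] = 0xD, P[4] = 0x7

P[1]: S = E(K, 0x1) = 0x0; 0x5 ⊕ 0x0 = 0x5.
P[2]: S = E(K, 0x0) = 0x8; 0xC ⊕ 0x8 = 0x4.
P[3]: S = E(K, 0x8) = 0xC; 0x1 ⊕ 0xC = 0xD.
P[4]: S = E(K, 0xC) = 0xE; 0x9 ⊕ 0xE = 0x7.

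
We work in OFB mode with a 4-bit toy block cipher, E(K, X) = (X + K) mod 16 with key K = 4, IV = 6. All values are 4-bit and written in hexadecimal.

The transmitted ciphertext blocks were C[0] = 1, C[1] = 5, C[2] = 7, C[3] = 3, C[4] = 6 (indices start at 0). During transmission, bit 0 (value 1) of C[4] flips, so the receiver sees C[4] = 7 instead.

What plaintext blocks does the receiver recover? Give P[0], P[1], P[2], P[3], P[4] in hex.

P[0] = B, P[1] = B, P[2] = 5, P[3] = 5, P[4] = D

OFB decryption: S_i = E(K, S_{i−1}) with S_{−1} = IV; P_i = C_i ⊕ S_i.
Only C[4] changed, to 7. In OFB, a change in C_i flips the same bit in P_i only; the keystream is unaffected. Decrypting the received ciphertext:
P[0]: S = E(K, 6) = A; 1 ⊕ A = B.
P[1]: S = E(K, A) = E; 5 ⊕ E = B.
P[2]: S = E(K, E) = 2; 7 ⊕ 2 = 5.
P[3]: S = E(K, 2) = 6; 3 ⊕ 6 = 5.
P[4]: S = E(K, 6) = A; 7 ⊕ A = D.
Blocks that differ from the original plaintext: P[4].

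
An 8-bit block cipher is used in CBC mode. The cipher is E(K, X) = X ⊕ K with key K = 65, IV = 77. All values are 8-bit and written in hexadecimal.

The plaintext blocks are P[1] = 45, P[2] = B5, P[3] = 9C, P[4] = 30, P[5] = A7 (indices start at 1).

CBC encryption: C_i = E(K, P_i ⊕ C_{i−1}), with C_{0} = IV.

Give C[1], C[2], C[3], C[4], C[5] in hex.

C[1]: P[1] ⊕ 77 = 32; E(K, 32) = 57.
C[2]: P[2] ⊕ 57 = E2; E(K, E2) = 87.
C[3]: P[3] ⊕ 87 = 1B; E(K, 1B) = 7E.
C[4]: P[4] ⊕ 7E = 4E; E(K, 4E) = 2B.
C[5]: P[5] ⊕ 2B = 8C; E(K, 8C) = E9.

C[1] = 57, C[2] = 87, C[3] = 7E, C[4] = 2B, C[5] = E9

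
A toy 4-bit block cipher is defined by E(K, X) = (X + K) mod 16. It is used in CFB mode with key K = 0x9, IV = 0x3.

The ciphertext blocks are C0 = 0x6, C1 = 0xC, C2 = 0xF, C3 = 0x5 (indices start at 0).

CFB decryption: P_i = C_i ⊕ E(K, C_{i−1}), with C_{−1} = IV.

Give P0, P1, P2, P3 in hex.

P0: E(K, 0x3) = 0xC; 0x6 ⊕ 0xC = 0xA.
P1: E(K, 0x6) = 0xF; 0xC ⊕ 0xF = 0x3.
P2: E(K, 0xC) = 0x5; 0xF ⊕ 0x5 = 0xA.
P3: E(K, 0xF) = 0x8; 0x5 ⊕ 0x8 = 0xD.

P0 = 0xA, P1 = 0x3, P2 = 0xA, P3 = 0xD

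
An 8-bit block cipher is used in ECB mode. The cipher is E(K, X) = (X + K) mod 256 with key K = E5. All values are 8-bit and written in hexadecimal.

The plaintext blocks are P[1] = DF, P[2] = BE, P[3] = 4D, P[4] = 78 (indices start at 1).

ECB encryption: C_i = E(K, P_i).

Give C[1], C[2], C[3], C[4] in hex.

C[1] = C4, C[2] = A3, C[3] = 32, C[4] = 5D

C[1]: E(K, DF) = C4.
C[2]: E(K, BE) = A3.
C[3]: E(K, 4D) = 32.
C[4]: E(K, 78) = 5D.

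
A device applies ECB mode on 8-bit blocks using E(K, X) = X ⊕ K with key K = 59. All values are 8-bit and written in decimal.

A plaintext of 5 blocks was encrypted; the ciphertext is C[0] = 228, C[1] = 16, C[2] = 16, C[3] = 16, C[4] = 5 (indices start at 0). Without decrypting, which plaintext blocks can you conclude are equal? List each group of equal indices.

ECB encrypts each block independently with the same key, so equal ciphertext blocks imply equal plaintext blocks.
C[1] = C[2] = C[3] = 16, so P[1] = P[2] = P[3].

P[1] = P[2] = P[3]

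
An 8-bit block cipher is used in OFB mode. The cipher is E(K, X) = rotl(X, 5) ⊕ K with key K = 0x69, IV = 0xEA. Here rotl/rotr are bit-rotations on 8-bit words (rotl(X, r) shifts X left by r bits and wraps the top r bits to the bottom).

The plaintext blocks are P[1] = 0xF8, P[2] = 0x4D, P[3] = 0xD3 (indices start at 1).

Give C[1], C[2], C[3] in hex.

OFB encryption: S_i = E(K, S_{i−1}) with S_{0} = IV; C_i = P_i ⊕ S_i.
C[1]: S = E(K, 0xEA) = 0x34; 0xF8 ⊕ 0x34 = 0xCC.
C[2]: S = E(K, 0x34) = 0xEF; 0x4D ⊕ 0xEF = 0xA2.
C[3]: S = E(K, 0xEF) = 0x94; 0xD3 ⊕ 0x94 = 0x47.

C[1] = 0xCC, C[2] = 0xA2, C[3] = 0x47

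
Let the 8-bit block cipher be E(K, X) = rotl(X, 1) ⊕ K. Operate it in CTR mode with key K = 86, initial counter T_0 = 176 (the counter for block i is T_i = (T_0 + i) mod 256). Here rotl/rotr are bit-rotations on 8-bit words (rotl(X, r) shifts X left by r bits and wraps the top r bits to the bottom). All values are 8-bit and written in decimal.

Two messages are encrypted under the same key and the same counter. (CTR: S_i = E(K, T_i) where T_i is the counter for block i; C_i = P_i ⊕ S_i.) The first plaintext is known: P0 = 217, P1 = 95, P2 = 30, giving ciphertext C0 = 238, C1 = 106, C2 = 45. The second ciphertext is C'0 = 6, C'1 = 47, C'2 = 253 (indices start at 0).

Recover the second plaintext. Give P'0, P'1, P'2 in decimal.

P'0 = 49, P'1 = 26, P'2 = 206

In CTR with a reused counter, both messages share the same keystream S_i, so C_i ⊕ C'_i = P_i ⊕ P'_i and thus P'_i = P_i ⊕ C_i ⊕ C'_i.
P'0: 217 ⊕ 238 ⊕ 6 = 49.
P'1: 95 ⊕ 106 ⊕ 47 = 26.
P'2: 30 ⊕ 45 ⊕ 253 = 206.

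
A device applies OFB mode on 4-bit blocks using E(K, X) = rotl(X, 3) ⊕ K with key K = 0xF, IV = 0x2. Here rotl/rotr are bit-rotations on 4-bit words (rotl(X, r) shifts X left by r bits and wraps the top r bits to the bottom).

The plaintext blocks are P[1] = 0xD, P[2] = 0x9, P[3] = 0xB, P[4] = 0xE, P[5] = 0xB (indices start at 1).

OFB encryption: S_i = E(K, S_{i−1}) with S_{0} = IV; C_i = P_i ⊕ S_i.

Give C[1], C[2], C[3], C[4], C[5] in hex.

C[1]: S = E(K, 0x2) = 0xE; 0xD ⊕ 0xE = 0x3.
C[2]: S = E(K, 0xE) = 0x8; 0x9 ⊕ 0x8 = 0x1.
C[3]: S = E(K, 0x8) = 0xB; 0xB ⊕ 0xB = 0x0.
C[4]: S = E(K, 0xB) = 0x2; 0xE ⊕ 0x2 = 0xC.
C[5]: S = E(K, 0x2) = 0xE; 0xB ⊕ 0xE = 0x5.

C[1] = 0x3, C[2] = 0x1, C[3] = 0x0, C[4] = 0xC, C[5] = 0x5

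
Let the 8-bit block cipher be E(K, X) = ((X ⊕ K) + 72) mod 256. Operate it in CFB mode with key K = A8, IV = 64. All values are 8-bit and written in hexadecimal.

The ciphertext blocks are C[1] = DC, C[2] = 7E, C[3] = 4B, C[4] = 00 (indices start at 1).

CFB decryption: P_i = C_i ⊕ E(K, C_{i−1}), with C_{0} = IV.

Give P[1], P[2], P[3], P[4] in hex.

P[1] = E2, P[2] = 98, P[3] = 03, P[4] = 55

P[1]: E(K, 64) = 3E; DC ⊕ 3E = E2.
P[2]: E(K, DC) = E6; 7E ⊕ E6 = 98.
P[3]: E(K, 7E) = 48; 4B ⊕ 48 = 03.
P[4]: E(K, 4B) = 55; 00 ⊕ 55 = 55.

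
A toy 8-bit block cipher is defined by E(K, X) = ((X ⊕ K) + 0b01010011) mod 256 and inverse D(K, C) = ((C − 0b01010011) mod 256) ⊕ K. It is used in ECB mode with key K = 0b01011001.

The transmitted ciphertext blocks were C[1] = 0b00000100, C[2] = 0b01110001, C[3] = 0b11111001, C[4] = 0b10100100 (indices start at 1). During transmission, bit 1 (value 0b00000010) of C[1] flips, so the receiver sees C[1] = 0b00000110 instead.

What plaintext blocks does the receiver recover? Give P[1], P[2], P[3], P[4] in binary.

P[1] = 0b11101010, P[2] = 0b01000111, P[3] = 0b11111111, P[4] = 0b00001000

ECB decryption: P_i = D(K, C_i).
Only C[1] changed, to 0b00000110. In ECB, a change in C_i affects only P_i. Decrypting the received ciphertext:
P[1]: D(K, 0b00000110) = 0b11101010.
P[2]: D(K, 0b01110001) = 0b01000111.
P[3]: D(K, 0b11111001) = 0b11111111.
P[4]: D(K, 0b10100100) = 0b00001000.
Blocks that differ from the original plaintext: P[1].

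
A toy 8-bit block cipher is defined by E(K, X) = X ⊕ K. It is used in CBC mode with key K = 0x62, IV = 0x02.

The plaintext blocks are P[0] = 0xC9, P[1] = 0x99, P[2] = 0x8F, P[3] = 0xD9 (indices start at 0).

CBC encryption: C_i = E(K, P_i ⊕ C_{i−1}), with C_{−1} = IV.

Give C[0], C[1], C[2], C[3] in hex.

C[0] = 0xA9, C[1] = 0x52, C[2] = 0xBF, C[3] = 0x04

C[0]: P[0] ⊕ 0x02 = 0xCB; E(K, 0xCB) = 0xA9.
C[1]: P[1] ⊕ 0xA9 = 0x30; E(K, 0x30) = 0x52.
C[2]: P[2] ⊕ 0x52 = 0xDD; E(K, 0xDD) = 0xBF.
C[3]: P[3] ⊕ 0xBF = 0x66; E(K, 0x66) = 0x04.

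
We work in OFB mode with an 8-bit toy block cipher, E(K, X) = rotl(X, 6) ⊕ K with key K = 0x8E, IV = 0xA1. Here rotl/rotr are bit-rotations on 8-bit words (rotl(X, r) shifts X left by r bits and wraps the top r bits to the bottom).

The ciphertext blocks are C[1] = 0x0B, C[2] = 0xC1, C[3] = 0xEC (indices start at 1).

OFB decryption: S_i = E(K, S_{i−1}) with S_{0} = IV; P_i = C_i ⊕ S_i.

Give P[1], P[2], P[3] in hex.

P[1]: S = E(K, 0xA1) = 0xE6; 0x0B ⊕ 0xE6 = 0xED.
P[2]: S = E(K, 0xE6) = 0x37; 0xC1 ⊕ 0x37 = 0xF6.
P[3]: S = E(K, 0x37) = 0x43; 0xEC ⊕ 0x43 = 0xAF.

P[1] = 0xED, P[2] = 0xF6, P[3] = 0xAF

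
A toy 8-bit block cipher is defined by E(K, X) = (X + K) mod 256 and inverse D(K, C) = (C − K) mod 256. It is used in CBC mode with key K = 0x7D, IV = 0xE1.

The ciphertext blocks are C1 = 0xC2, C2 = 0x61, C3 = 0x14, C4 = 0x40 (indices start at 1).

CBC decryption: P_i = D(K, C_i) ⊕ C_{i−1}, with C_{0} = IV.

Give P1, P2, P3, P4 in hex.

P1: D(K, 0xC2) = 0x45; 0x45 ⊕ 0xE1 = 0xA4.
P2: D(K, 0x61) = 0xE4; 0xE4 ⊕ 0xC2 = 0x26.
P3: D(K, 0x14) = 0x97; 0x97 ⊕ 0x61 = 0xF6.
P4: D(K, 0x40) = 0xC3; 0xC3 ⊕ 0x14 = 0xD7.

P1 = 0xA4, P2 = 0x26, P3 = 0xF6, P4 = 0xD7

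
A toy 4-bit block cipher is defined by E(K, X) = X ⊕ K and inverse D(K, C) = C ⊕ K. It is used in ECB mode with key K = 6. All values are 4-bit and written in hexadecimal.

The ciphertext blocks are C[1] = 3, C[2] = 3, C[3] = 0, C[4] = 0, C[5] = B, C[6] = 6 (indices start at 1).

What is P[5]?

P[5] = D

ECB decryption: P_i = D(K, C_i).
P[5]: D(K, B) = D.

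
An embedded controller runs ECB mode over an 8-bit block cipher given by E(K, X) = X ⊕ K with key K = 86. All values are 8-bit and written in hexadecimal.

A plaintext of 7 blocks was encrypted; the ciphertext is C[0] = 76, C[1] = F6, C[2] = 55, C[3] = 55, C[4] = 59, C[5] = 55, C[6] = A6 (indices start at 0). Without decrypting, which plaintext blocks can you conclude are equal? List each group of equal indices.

P[2] = P[3] = P[5]

ECB encrypts each block independently with the same key, so equal ciphertext blocks imply equal plaintext blocks.
C[2] = C[3] = C[5] = 55, so P[2] = P[3] = P[5].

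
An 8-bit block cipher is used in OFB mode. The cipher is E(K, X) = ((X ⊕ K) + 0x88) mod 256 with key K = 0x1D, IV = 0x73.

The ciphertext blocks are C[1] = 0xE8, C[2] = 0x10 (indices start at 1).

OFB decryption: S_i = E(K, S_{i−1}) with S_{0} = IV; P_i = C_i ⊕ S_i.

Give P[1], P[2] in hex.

P[1]: S = E(K, 0x73) = 0xF6; 0xE8 ⊕ 0xF6 = 0x1E.
P[2]: S = E(K, 0xF6) = 0x73; 0x10 ⊕ 0x73 = 0x63.

P[1] = 0x1E, P[2] = 0x63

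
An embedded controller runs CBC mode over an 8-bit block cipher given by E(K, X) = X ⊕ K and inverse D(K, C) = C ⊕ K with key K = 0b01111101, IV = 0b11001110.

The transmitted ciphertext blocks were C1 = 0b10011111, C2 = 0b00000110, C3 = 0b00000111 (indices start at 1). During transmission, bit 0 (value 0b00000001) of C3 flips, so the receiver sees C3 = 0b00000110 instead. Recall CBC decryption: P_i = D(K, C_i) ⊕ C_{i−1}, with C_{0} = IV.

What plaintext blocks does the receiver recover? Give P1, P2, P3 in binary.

P1 = 0b00101100, P2 = 0b11100100, P3 = 0b01111101

Only C3 changed, to 0b00000110. In CBC, a change in C_i garbles P_i and flips the same bit in P_{i+1}. Decrypting the received ciphertext:
P1: D(K, 0b10011111) = 0b11100010; 0b11100010 ⊕ 0b11001110 = 0b00101100.
P2: D(K, 0b00000110) = 0b01111011; 0b01111011 ⊕ 0b10011111 = 0b11100100.
P3: D(K, 0b00000110) = 0b01111011; 0b01111011 ⊕ 0b00000110 = 0b01111101.
Blocks that differ from the original plaintext: P3.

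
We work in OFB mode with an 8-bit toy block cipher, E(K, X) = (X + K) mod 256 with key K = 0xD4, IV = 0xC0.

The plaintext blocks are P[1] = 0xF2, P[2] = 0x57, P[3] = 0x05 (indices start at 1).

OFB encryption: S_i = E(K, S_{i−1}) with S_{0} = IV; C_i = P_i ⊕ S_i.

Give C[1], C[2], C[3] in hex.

C[1]: S = E(K, 0xC0) = 0x94; 0xF2 ⊕ 0x94 = 0x66.
C[2]: S = E(K, 0x94) = 0x68; 0x57 ⊕ 0x68 = 0x3F.
C[3]: S = E(K, 0x68) = 0x3C; 0x05 ⊕ 0x3C = 0x39.

C[1] = 0x66, C[2] = 0x3F, C[3] = 0x39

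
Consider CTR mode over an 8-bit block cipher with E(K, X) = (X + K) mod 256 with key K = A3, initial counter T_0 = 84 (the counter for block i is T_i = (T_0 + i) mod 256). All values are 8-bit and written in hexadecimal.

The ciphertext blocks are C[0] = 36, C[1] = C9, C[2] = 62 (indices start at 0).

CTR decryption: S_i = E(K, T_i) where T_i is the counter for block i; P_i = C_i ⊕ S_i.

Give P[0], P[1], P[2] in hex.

P[0]: T = 84, S = E(K, T) = 27; 36 ⊕ 27 = 11.
P[1]: T = 85, S = E(K, T) = 28; C9 ⊕ 28 = E1.
P[2]: T = 86, S = E(K, T) = 29; 62 ⊕ 29 = 4B.

P[0] = 11, P[1] = E1, P[2] = 4B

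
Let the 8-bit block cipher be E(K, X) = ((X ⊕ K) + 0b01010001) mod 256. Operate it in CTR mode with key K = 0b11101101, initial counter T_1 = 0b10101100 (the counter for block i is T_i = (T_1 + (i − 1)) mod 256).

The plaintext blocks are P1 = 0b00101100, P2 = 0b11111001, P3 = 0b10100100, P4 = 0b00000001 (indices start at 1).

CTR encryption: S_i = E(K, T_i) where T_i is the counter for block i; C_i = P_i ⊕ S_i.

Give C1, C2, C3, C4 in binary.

C1: T = 0b10101100, S = E(K, T) = 0b10010010; 0b00101100 ⊕ 0b10010010 = 0b10111110.
C2: T = 0b10101101, S = E(K, T) = 0b10010001; 0b11111001 ⊕ 0b10010001 = 0b01101000.
C3: T = 0b10101110, S = E(K, T) = 0b10010100; 0b10100100 ⊕ 0b10010100 = 0b00110000.
C4: T = 0b10101111, S = E(K, T) = 0b10010011; 0b00000001 ⊕ 0b10010011 = 0b10010010.

C1 = 0b10111110, C2 = 0b01101000, C3 = 0b00110000, C4 = 0b10010010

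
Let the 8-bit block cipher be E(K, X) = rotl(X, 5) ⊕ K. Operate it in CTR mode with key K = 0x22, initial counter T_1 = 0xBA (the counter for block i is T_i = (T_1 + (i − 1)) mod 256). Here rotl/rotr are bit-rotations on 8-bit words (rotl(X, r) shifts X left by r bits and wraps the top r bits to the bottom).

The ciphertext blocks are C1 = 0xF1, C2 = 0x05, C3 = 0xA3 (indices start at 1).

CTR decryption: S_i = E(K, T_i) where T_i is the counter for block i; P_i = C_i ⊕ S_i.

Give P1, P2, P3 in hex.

P1: T = 0xBA, S = E(K, T) = 0x75; 0xF1 ⊕ 0x75 = 0x84.
P2: T = 0xBB, S = E(K, T) = 0x55; 0x05 ⊕ 0x55 = 0x50.
P3: T = 0xBC, S = E(K, T) = 0xB5; 0xA3 ⊕ 0xB5 = 0x16.

P1 = 0x84, P2 = 0x50, P3 = 0x16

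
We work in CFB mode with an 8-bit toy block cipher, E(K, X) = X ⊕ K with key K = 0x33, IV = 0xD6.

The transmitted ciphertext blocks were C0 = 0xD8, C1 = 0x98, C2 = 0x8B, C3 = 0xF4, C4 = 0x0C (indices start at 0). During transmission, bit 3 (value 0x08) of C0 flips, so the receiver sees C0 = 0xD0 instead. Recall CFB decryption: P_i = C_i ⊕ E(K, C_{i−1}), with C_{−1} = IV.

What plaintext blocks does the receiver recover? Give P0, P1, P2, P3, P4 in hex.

Only C0 changed, to 0xD0. In CFB, a change in C_i flips the same bit in P_i and garbles P_{i+1}. Decrypting the received ciphertext:
P0: E(K, 0xD6) = 0xE5; 0xD0 ⊕ 0xE5 = 0x35.
P1: E(K, 0xD0) = 0xE3; 0x98 ⊕ 0xE3 = 0x7B.
P2: E(K, 0x98) = 0xAB; 0x8B ⊕ 0xAB = 0x20.
P3: E(K, 0x8B) = 0xB8; 0xF4 ⊕ 0xB8 = 0x4C.
P4: E(K, 0xF4) = 0xC7; 0x0C ⊕ 0xC7 = 0xCB.
Blocks that differ from the original plaintext: P0, P1.

P0 = 0x35, P1 = 0x7B, P2 = 0x20, P3 = 0x4C, P4 = 0xCB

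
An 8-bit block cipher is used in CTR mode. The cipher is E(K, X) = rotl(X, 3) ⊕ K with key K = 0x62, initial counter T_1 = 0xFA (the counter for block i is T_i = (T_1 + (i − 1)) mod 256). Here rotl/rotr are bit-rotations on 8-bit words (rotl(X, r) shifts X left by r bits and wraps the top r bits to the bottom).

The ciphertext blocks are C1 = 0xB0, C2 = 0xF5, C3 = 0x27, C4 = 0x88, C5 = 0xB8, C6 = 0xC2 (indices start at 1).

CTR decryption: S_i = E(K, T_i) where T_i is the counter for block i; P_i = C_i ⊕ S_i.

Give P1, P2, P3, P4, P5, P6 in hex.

P1: T = 0xFA, S = E(K, T) = 0xB5; 0xB0 ⊕ 0xB5 = 0x05.
P2: T = 0xFB, S = E(K, T) = 0xBD; 0xF5 ⊕ 0xBD = 0x48.
P3: T = 0xFC, S = E(K, T) = 0x85; 0x27 ⊕ 0x85 = 0xA2.
P4: T = 0xFD, S = E(K, T) = 0x8D; 0x88 ⊕ 0x8D = 0x05.
P5: T = 0xFE, S = E(K, T) = 0x95; 0xB8 ⊕ 0x95 = 0x2D.
P6: T = 0xFF, S = E(K, T) = 0x9D; 0xC2 ⊕ 0x9D = 0x5F.

P1 = 0x05, P2 = 0x48, P3 = 0xA2, P4 = 0x05, P5 = 0x2D, P6 = 0x5F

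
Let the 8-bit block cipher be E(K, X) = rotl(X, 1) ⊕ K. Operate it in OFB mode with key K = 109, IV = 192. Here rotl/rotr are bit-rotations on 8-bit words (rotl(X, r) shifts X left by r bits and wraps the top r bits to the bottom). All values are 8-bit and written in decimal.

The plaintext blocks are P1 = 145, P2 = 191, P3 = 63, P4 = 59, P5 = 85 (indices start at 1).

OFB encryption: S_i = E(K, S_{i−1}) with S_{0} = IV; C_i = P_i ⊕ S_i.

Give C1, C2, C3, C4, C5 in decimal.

C1 = 125, C2 = 11, C3 = 59, C4 = 94, C5 = 242

C1: S = E(K, 192) = 236; 145 ⊕ 236 = 125.
C2: S = E(K, 236) = 180; 191 ⊕ 180 = 11.
C3: S = E(K, 180) = 4; 63 ⊕ 4 = 59.
C4: S = E(K, 4) = 101; 59 ⊕ 101 = 94.
C5: S = E(K, 101) = 167; 85 ⊕ 167 = 242.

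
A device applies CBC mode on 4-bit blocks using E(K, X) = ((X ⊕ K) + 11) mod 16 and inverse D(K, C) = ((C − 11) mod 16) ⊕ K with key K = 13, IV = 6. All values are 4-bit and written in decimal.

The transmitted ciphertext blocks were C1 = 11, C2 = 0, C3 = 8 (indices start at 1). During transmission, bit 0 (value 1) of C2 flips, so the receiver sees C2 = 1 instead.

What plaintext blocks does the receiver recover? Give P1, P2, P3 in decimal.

CBC decryption: P_i = D(K, C_i) ⊕ C_{i−1}, with C_{0} = IV.
Only C2 changed, to 1. In CBC, a change in C_i garbles P_i and flips the same bit in P_{i+1}. Decrypting the received ciphertext:
P1: D(K, 11) = 13; 13 ⊕ 6 = 11.
P2: D(K, 1) = 11; 11 ⊕ 11 = 0.
P3: D(K, 8) = 0; 0 ⊕ 1 = 1.
Blocks that differ from the original plaintext: P2, P3.

P1 = 11, P2 = 0, P3 = 1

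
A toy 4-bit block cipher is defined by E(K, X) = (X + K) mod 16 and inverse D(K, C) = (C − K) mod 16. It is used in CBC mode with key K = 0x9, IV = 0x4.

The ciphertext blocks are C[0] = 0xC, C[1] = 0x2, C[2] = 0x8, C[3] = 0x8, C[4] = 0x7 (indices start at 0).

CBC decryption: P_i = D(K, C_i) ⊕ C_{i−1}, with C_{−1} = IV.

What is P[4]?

P[4] = 0x6

P[4]: D(K, 0x7) = 0xE; 0xE ⊕ 0x8 = 0x6.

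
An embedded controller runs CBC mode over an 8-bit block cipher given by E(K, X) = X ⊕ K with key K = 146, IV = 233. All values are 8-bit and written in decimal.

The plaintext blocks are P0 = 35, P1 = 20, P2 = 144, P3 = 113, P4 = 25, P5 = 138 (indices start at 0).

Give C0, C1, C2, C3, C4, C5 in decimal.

CBC encryption: C_i = E(K, P_i ⊕ C_{i−1}), with C_{−1} = IV.
C0: P0 ⊕ 233 = 202; E(K, 202) = 88.
C1: P1 ⊕ 88 = 76; E(K, 76) = 222.
C2: P2 ⊕ 222 = 78; E(K, 78) = 220.
C3: P3 ⊕ 220 = 173; E(K, 173) = 63.
C4: P4 ⊕ 63 = 38; E(K, 38) = 180.
C5: P5 ⊕ 180 = 62; E(K, 62) = 172.

C0 = 88, C1 = 222, C2 = 220, C3 = 63, C4 = 180, C5 = 172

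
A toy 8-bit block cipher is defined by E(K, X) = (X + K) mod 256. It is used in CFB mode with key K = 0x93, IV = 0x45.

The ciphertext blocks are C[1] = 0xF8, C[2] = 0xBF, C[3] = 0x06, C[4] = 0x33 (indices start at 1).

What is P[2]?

P[2] = 0x34

CFB decryption: P_i = C_i ⊕ E(K, C_{i−1}), with C_{0} = IV.
P[2]: E(K, 0xF8) = 0x8B; 0xBF ⊕ 0x8B = 0x34.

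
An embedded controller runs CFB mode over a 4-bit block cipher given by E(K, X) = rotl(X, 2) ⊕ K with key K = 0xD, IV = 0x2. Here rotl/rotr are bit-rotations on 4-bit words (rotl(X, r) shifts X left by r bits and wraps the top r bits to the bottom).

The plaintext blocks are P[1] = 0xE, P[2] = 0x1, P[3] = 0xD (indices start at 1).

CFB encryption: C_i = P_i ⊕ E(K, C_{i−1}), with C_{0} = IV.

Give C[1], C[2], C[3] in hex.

C[1] = 0xB, C[2] = 0x2, C[3] = 0x8

C[1]: E(K, 0x2) = 0x5; 0xE ⊕ 0x5 = 0xB.
C[2]: E(K, 0xB) = 0x3; 0x1 ⊕ 0x3 = 0x2.
C[3]: E(K, 0x2) = 0x5; 0xD ⊕ 0x5 = 0x8.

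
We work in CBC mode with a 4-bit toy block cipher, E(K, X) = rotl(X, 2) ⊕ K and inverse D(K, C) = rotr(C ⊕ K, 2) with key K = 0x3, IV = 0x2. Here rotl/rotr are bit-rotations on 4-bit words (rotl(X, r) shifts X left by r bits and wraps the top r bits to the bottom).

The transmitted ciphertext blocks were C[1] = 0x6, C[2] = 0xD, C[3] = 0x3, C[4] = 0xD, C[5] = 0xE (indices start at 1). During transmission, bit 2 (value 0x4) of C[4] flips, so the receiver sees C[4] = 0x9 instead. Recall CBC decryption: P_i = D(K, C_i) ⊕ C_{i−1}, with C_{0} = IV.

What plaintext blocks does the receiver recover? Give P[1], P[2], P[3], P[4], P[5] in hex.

Only C[4] changed, to 0x9. In CBC, a change in C_i garbles P_i and flips the same bit in P_{i+1}. Decrypting the received ciphertext:
P[1]: D(K, 0x6) = 0x5; 0x5 ⊕ 0x2 = 0x7.
P[2]: D(K, 0xD) = 0xB; 0xB ⊕ 0x6 = 0xD.
P[3]: D(K, 0x3) = 0x0; 0x0 ⊕ 0xD = 0xD.
P[4]: D(K, 0x9) = 0xA; 0xA ⊕ 0x3 = 0x9.
P[5]: D(K, 0xE) = 0x7; 0x7 ⊕ 0x9 = 0xE.
Blocks that differ from the original plaintext: P[4], P[5].

P[1] = 0x7, P[2] = 0xD, P[3] = 0xD, P[4] = 0x9, P[5] = 0xE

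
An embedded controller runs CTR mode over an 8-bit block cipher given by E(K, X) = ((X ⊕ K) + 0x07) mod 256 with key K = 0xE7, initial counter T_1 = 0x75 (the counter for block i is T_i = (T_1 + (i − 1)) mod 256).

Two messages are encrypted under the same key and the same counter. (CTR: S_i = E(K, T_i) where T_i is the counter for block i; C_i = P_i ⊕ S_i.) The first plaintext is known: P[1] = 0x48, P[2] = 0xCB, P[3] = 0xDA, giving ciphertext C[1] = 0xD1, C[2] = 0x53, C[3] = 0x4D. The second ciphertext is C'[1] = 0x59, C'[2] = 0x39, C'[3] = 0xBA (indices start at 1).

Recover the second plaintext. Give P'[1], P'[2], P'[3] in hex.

P'[1] = 0xC0, P'[2] = 0xA1, P'[3] = 0x2D

In CTR with a reused counter, both messages share the same keystream S_i, so C_i ⊕ C'_i = P_i ⊕ P'_i and thus P'_i = P_i ⊕ C_i ⊕ C'_i.
P'[1]: 0x48 ⊕ 0xD1 ⊕ 0x59 = 0xC0.
P'[2]: 0xCB ⊕ 0x53 ⊕ 0x39 = 0xA1.
P'[3]: 0xDA ⊕ 0x4D ⊕ 0xBA = 0x2D.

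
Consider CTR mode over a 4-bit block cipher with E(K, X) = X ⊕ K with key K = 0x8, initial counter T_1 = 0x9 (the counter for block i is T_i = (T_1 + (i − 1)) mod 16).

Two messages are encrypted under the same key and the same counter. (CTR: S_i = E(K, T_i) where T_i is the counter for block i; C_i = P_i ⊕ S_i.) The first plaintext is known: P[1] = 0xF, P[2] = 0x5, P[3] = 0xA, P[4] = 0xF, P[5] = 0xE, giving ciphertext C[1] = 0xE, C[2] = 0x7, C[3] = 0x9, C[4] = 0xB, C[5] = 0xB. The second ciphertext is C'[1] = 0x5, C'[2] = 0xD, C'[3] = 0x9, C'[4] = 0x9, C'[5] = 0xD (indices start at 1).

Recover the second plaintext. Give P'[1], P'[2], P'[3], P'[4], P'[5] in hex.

In CTR with a reused counter, both messages share the same keystream S_i, so C_i ⊕ C'_i = P_i ⊕ P'_i and thus P'_i = P_i ⊕ C_i ⊕ C'_i.
P'[1]: 0xF ⊕ 0xE ⊕ 0x5 = 0x4.
P'[2]: 0x5 ⊕ 0x7 ⊕ 0xD = 0xF.
P'[3]: 0xA ⊕ 0x9 ⊕ 0x9 = 0xA.
P'[4]: 0xF ⊕ 0xB ⊕ 0x9 = 0xD.
P'[5]: 0xE ⊕ 0xB ⊕ 0xD = 0x8.

P'[1] = 0x4, P'[2] = 0xF, P'[3] = 0xA, P'[4] = 0xD, P'[5] = 0x8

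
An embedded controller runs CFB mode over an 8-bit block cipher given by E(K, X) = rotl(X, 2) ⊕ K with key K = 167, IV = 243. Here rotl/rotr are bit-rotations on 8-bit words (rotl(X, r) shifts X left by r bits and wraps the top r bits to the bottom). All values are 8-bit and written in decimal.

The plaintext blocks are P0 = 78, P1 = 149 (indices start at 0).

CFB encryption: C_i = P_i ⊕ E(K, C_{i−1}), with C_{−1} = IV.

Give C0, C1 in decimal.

C0: E(K, 243) = 104; 78 ⊕ 104 = 38.
C1: E(K, 38) = 63; 149 ⊕ 63 = 170.

C0 = 38, C1 = 170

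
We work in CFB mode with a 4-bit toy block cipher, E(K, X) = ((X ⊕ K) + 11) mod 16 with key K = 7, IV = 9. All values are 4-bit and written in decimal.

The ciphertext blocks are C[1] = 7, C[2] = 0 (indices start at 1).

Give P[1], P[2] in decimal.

CFB decryption: P_i = C_i ⊕ E(K, C_{i−1}), with C_{0} = IV.
P[1]: E(K, 9) = 9; 7 ⊕ 9 = 14.
P[2]: E(K, 7) = 11; 0 ⊕ 11 = 11.

P[1] = 14, P[2] = 11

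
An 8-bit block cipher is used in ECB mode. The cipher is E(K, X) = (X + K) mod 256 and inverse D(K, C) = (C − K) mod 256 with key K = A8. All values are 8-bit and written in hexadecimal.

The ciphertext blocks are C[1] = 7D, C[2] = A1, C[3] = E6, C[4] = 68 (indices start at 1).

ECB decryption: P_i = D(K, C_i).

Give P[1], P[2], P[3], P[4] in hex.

P[1] = D5, P[2] = F9, P[3] = 3E, P[4] = C0

P[1]: D(K, 7D) = D5.
P[2]: D(K, A1) = F9.
P[3]: D(K, E6) = 3E.
P[4]: D(K, 68) = C0.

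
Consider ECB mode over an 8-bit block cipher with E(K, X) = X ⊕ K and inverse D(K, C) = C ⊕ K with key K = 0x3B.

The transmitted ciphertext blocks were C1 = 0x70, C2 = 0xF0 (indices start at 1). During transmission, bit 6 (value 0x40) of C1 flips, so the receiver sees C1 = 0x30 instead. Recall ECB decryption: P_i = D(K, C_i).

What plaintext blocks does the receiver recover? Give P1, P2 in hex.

P1 = 0x0B, P2 = 0xCB

Only C1 changed, to 0x30. In ECB, a change in C_i affects only P_i. Decrypting the received ciphertext:
P1: D(K, 0x30) = 0x0B.
P2: D(K, 0xF0) = 0xCB.
Blocks that differ from the original plaintext: P1.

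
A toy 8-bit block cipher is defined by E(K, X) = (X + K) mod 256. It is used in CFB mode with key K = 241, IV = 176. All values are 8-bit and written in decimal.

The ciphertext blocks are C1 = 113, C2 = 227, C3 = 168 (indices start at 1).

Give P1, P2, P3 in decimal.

CFB decryption: P_i = C_i ⊕ E(K, C_{i−1}), with C_{0} = IV.
P1: E(K, 176) = 161; 113 ⊕ 161 = 208.
P2: E(K, 113) = 98; 227 ⊕ 98 = 129.
P3: E(K, 227) = 212; 168 ⊕ 212 = 124.

P1 = 208, P2 = 129, P3 = 124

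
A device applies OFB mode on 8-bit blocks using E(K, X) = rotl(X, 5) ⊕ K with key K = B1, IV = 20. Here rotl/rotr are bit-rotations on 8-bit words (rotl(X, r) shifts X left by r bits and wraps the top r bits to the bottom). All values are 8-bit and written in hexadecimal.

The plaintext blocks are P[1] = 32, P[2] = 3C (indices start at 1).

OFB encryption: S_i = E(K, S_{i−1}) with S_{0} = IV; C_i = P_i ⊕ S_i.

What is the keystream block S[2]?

C[1]: S = E(K, 20) = B5; 32 ⊕ B5 = 87.
C[2]: S = E(K, B5) = 07; 3C ⊕ 07 = 3B.
So S[2] = 07.

07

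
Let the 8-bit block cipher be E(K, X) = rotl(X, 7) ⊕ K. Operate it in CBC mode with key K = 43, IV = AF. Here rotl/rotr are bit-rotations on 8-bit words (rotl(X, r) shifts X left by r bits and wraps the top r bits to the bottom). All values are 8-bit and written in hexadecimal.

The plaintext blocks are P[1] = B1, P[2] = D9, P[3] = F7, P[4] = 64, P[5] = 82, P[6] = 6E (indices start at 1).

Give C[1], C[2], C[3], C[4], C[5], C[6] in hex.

C[1] = 4C, C[2] = 89, C[3] = 7C, C[4] = 4F, C[5] = A5, C[6] = A6

CBC encryption: C_i = E(K, P_i ⊕ C_{i−1}), with C_{0} = IV.
C[1]: P[1] ⊕ AF = 1E; E(K, 1E) = 4C.
C[2]: P[2] ⊕ 4C = 95; E(K, 95) = 89.
C[3]: P[3] ⊕ 89 = 7E; E(K, 7E) = 7C.
C[4]: P[4] ⊕ 7C = 18; E(K, 18) = 4F.
C[5]: P[5] ⊕ 4F = CD; E(K, CD) = A5.
C[6]: P[6] ⊕ A5 = CB; E(K, CB) = A6.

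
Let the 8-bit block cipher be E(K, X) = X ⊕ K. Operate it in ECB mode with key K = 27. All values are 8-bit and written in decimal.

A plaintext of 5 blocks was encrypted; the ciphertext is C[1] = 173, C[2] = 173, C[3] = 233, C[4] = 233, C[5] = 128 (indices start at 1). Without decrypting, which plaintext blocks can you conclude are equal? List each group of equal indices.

P[1] = P[2]; P[3] = P[4]

ECB encrypts each block independently with the same key, so equal ciphertext blocks imply equal plaintext blocks.
C[1] = C[2] = 173, so P[1] = P[2].
C[3] = C[4] = 233, so P[3] = P[4].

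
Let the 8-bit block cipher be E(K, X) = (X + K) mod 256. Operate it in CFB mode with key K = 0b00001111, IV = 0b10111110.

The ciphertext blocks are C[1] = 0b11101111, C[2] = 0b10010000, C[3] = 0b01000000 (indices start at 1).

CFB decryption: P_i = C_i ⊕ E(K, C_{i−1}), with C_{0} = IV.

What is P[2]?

P[2] = 0b01101110

P[2]: E(K, 0b11101111) = 0b11111110; 0b10010000 ⊕ 0b11111110 = 0b01101110.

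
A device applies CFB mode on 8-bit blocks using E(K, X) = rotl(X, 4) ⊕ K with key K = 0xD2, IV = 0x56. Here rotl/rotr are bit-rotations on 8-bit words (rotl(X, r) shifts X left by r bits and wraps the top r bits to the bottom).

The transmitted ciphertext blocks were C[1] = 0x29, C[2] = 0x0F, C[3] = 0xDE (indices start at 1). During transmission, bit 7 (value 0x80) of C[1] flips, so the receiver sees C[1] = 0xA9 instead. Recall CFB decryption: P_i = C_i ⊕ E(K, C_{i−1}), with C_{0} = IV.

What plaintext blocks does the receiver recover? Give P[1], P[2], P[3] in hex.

P[1] = 0x1E, P[2] = 0x47, P[3] = 0xFC

Only C[1] changed, to 0xA9. In CFB, a change in C_i flips the same bit in P_i and garbles P_{i+1}. Decrypting the received ciphertext:
P[1]: E(K, 0x56) = 0xB7; 0xA9 ⊕ 0xB7 = 0x1E.
P[2]: E(K, 0xA9) = 0x48; 0x0F ⊕ 0x48 = 0x47.
P[3]: E(K, 0x0F) = 0x22; 0xDE ⊕ 0x22 = 0xFC.
Blocks that differ from the original plaintext: P[1], P[2].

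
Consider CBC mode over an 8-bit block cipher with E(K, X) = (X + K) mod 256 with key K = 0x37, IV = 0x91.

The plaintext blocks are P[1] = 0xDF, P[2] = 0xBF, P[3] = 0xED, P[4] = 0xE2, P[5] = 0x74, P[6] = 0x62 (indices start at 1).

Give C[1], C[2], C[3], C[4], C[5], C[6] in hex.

C[1] = 0x85, C[2] = 0x71, C[3] = 0xD3, C[4] = 0x68, C[5] = 0x53, C[6] = 0x68

CBC encryption: C_i = E(K, P_i ⊕ C_{i−1}), with C_{0} = IV.
C[1]: P[1] ⊕ 0x91 = 0x4E; E(K, 0x4E) = 0x85.
C[2]: P[2] ⊕ 0x85 = 0x3A; E(K, 0x3A) = 0x71.
C[3]: P[3] ⊕ 0x71 = 0x9C; E(K, 0x9C) = 0xD3.
C[4]: P[4] ⊕ 0xD3 = 0x31; E(K, 0x31) = 0x68.
C[5]: P[5] ⊕ 0x68 = 0x1C; E(K, 0x1C) = 0x53.
C[6]: P[6] ⊕ 0x53 = 0x31; E(K, 0x31) = 0x68.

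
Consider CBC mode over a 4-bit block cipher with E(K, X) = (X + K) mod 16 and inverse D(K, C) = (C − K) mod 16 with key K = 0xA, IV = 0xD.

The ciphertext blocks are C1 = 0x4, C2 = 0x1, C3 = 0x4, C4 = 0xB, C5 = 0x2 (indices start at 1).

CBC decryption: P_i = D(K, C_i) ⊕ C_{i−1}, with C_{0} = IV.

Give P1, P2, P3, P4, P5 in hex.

P1: D(K, 0x4) = 0xA; 0xA ⊕ 0xD = 0x7.
P2: D(K, 0x1) = 0x7; 0x7 ⊕ 0x4 = 0x3.
P3: D(K, 0x4) = 0xA; 0xA ⊕ 0x1 = 0xB.
P4: D(K, 0xB) = 0x1; 0x1 ⊕ 0x4 = 0x5.
P5: D(K, 0x2) = 0x8; 0x8 ⊕ 0xB = 0x3.

P1 = 0x7, P2 = 0x3, P3 = 0xB, P4 = 0x5, P5 = 0x3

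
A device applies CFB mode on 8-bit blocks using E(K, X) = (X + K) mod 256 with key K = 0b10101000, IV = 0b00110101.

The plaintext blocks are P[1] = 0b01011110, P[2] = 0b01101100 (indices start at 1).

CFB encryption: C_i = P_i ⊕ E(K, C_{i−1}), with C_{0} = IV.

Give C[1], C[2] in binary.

C[1]: E(K, 0b00110101) = 0b11011101; 0b01011110 ⊕ 0b11011101 = 0b10000011.
C[2]: E(K, 0b10000011) = 0b00101011; 0b01101100 ⊕ 0b00101011 = 0b01000111.

C[1] = 0b10000011, C[2] = 0b01000111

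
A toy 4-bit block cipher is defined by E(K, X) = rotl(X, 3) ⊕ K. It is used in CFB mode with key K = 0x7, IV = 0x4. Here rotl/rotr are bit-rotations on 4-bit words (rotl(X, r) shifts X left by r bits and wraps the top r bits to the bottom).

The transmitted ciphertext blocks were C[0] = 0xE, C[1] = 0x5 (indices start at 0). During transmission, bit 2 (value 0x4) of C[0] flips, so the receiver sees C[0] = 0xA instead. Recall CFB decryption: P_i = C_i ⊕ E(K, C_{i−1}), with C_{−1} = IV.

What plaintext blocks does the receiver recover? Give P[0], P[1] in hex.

P[0] = 0xF, P[1] = 0x7

Only C[0] changed, to 0xA. In CFB, a change in C_i flips the same bit in P_i and garbles P_{i+1}. Decrypting the received ciphertext:
P[0]: E(K, 0x4) = 0x5; 0xA ⊕ 0x5 = 0xF.
P[1]: E(K, 0xA) = 0x2; 0x5 ⊕ 0x2 = 0x7.
Blocks that differ from the original plaintext: P[0], P[1].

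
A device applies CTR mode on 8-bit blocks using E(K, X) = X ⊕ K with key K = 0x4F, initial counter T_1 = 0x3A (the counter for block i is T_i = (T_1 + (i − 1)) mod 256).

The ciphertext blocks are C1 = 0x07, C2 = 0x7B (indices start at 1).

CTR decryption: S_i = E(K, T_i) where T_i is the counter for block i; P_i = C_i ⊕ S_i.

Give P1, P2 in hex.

P1: T = 0x3A, S = E(K, T) = 0x75; 0x07 ⊕ 0x75 = 0x72.
P2: T = 0x3B, S = E(K, T) = 0x74; 0x7B ⊕ 0x74 = 0x0F.

P1 = 0x72, P2 = 0x0F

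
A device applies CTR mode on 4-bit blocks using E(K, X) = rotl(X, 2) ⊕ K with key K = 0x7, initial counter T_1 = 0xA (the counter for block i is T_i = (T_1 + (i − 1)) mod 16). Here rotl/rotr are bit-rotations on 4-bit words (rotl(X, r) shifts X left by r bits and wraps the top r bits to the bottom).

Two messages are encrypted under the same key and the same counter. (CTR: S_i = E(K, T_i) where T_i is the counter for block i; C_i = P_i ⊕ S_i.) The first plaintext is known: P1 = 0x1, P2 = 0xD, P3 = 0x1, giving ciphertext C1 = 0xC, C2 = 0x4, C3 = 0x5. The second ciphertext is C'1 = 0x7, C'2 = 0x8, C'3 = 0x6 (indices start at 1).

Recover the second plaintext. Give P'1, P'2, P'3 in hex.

In CTR with a reused counter, both messages share the same keystream S_i, so C_i ⊕ C'_i = P_i ⊕ P'_i and thus P'_i = P_i ⊕ C_i ⊕ C'_i.
P'1: 0x1 ⊕ 0xC ⊕ 0x7 = 0xA.
P'2: 0xD ⊕ 0x4 ⊕ 0x8 = 0x1.
P'3: 0x1 ⊕ 0x5 ⊕ 0x6 = 0x2.

P'1 = 0xA, P'2 = 0x1, P'3 = 0x2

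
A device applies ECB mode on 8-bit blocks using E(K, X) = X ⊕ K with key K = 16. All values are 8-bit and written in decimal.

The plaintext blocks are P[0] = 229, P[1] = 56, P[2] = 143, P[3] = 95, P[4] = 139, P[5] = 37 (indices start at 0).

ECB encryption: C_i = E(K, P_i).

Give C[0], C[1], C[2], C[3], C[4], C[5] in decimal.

C[0]: E(K, 229) = 245.
C[1]: E(K, 56) = 40.
C[2]: E(K, 143) = 159.
C[3]: E(K, 95) = 79.
C[4]: E(K, 139) = 155.
C[5]: E(K, 37) = 53.

C[0] = 245, C[1] = 40, C[2] = 159, C[3] = 79, C[4] = 155, C[5] = 53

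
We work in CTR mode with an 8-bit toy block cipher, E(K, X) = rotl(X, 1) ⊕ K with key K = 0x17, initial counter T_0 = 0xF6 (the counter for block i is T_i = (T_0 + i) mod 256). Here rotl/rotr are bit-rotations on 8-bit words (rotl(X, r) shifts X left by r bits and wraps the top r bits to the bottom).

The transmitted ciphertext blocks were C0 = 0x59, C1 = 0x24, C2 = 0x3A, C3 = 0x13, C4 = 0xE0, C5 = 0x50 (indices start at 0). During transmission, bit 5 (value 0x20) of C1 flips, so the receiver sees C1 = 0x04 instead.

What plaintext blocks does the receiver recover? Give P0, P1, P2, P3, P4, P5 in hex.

CTR decryption: S_i = E(K, T_i) where T_i is the counter for block i; P_i = C_i ⊕ S_i.
Only C1 changed, to 0x04. In CTR, a change in C_i flips the same bit in P_i only; the keystream is unaffected. Decrypting the received ciphertext:
P0: T = 0xF6, S = E(K, T) = 0xFA; 0x59 ⊕ 0xFA = 0xA3.
P1: T = 0xF7, S = E(K, T) = 0xF8; 0x04 ⊕ 0xF8 = 0xFC.
P2: T = 0xF8, S = E(K, T) = 0xE6; 0x3A ⊕ 0xE6 = 0xDC.
P3: T = 0xF9, S = E(K, T) = 0xE4; 0x13 ⊕ 0xE4 = 0xF7.
P4: T = 0xFA, S = E(K, T) = 0xE2; 0xE0 ⊕ 0xE2 = 0x02.
P5: T = 0xFB, S = E(K, T) = 0xE0; 0x50 ⊕ 0xE0 = 0xB0.
Blocks that differ from the original plaintext: P1.

P0 = 0xA3, P1 = 0xFC, P2 = 0xDC, P3 = 0xF7, P4 = 0x02, P5 = 0xB0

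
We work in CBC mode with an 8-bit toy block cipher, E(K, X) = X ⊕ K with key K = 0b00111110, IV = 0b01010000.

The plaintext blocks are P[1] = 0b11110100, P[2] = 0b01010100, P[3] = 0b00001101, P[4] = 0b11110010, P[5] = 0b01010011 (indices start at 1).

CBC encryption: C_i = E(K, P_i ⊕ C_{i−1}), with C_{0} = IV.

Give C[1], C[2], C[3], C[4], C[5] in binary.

C[1] = 0b10011010, C[2] = 0b11110000, C[3] = 0b11000011, C[4] = 0b00001111, C[5] = 0b01100010

C[1]: P[1] ⊕ 0b01010000 = 0b10100100; E(K, 0b10100100) = 0b10011010.
C[2]: P[2] ⊕ 0b10011010 = 0b11001110; E(K, 0b11001110) = 0b11110000.
C[3]: P[3] ⊕ 0b11110000 = 0b11111101; E(K, 0b11111101) = 0b11000011.
C[4]: P[4] ⊕ 0b11000011 = 0b00110001; E(K, 0b00110001) = 0b00001111.
C[5]: P[5] ⊕ 0b00001111 = 0b01011100; E(K, 0b01011100) = 0b01100010.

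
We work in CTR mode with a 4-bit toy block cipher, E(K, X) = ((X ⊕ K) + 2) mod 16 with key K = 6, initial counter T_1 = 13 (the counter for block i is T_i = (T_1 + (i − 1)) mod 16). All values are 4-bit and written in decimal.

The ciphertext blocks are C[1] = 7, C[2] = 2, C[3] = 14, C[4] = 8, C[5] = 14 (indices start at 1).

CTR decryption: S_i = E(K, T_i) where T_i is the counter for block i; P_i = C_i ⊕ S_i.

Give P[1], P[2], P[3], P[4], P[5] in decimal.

P[1]: T = 13, S = E(K, T) = 13; 7 ⊕ 13 = 10.
P[2]: T = 14, S = E(K, T) = 10; 2 ⊕ 10 = 8.
P[3]: T = 15, S = E(K, T) = 11; 14 ⊕ 11 = 5.
P[4]: T = 0, S = E(K, T) = 8; 8 ⊕ 8 = 0.
P[5]: T = 1, S = E(K, T) = 9; 14 ⊕ 9 = 7.

P[1] = 10, P[2] = 8, P[3] = 5, P[4] = 0, P[5] = 7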